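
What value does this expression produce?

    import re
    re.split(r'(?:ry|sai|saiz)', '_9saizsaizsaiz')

['_9', 'z', 'z', 'z']

Alternation isn't longest-match — the leftmost alternative that fits at this position is chosen.
Matches to split on: at [2:5] → 'sai'; at [6:9] → 'sai'; at [10:13] → 'sai'.
Each match becomes a cut point; 4 segments remain.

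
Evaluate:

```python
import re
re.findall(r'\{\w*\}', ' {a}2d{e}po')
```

['{a}', '{e}']

Walking the string: at [1:4] → '{a}'; at [6:9] → '{e}'.
With no groups in the pattern, `findall` gives back each whole match — 2 here.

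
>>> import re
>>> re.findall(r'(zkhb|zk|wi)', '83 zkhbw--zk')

The regex engine tests alternatives in the order written; an earlier branch that matches wins even if a later one would match more.
Matches: at [3:7] match 'zkhb', group 1 = 'zkhb'; at [10:12] match 'zk', group 1 = 'zk'.
One capturing group, so `findall` returns just the captured substring from each match — 2 in all.

['zkhb', 'zk']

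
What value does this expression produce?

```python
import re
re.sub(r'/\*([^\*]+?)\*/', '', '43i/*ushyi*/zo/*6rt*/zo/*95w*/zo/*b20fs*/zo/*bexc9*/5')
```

'43izozozozo5'

Each match is replaced by ''.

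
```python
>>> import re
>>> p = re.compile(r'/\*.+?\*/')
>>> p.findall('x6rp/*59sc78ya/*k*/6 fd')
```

Matches: at [4:19] → '/*59sc78ya/*k*/'.
`findall` yields the raw match text (1 of them) because the pattern has no groups.

['/*59sc78ya/*k*/']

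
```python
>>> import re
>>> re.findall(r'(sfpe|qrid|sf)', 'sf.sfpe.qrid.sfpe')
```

['sf', 'sfpe', 'qrid', 'sfpe']

`|` is ordered: at each position the engine commits to the first alternative that works.
Matches: at [0:2] match 'sf', group 1 = 'sf'; at [3:7] match 'sfpe', group 1 = 'sfpe'; at [8:12] match 'qrid', group 1 = 'qrid'; at [13:17] match 'sfpe', group 1 = 'sfpe'.
One capturing group, so `findall` returns just the captured substring from each match — 4 in all.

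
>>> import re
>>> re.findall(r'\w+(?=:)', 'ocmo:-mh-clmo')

The positive lookaround only admits positions where the adjacent text matches; those characters stay outside the span.
`findall` yields the raw match text (1 of them) because the pattern has no groups.

['ocmo']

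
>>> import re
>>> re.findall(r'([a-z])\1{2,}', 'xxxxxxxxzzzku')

['x', 'z']

A backreference is literal: `\1` must see the identical characters the first group matched.
Scanning left to right: at [0:8] match 'xxxxxxxx', group 1 = 'x'; at [8:11] match 'zzz', group 1 = 'z'.
Because there's exactly one group, `findall` drops the full match and keeps group 1 from each hit.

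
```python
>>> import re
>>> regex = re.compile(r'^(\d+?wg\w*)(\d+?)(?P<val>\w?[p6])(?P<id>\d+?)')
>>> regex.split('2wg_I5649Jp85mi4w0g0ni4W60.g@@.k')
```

Pattern: anchored at the start of the string; then one or more of a digit (lazy), then the literal 'wg', then zero or more of a word character (captured); then one or more of a digit (lazy) (captured); then optionally a word character, then one of [p6] (captured as 'val'); then one or more of a digit (lazy) (captured as 'id').
Matches to split on: at [0:26] → '2wg_I5649Jp85mi4w0g0ni4W60'.
With a capturing group present, the delimiter's captured portion is kept in the result list.

['', '2wg_I5649Jp85mi4w0g0ni', '4', 'W6', '0', '.g@@.k']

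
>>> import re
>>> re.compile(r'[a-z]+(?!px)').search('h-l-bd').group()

'h'

A negative assertion filters positions out without eating any characters.
`re.search` tries every starting position until one works.
The match spans [0:1] → 'h'.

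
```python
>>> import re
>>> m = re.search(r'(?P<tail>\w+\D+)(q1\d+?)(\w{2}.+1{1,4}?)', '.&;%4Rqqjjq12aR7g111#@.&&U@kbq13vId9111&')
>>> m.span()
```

(4, 39)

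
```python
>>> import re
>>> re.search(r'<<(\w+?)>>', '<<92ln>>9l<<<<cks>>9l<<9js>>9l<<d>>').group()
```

`re.search` tries every starting position until one works.
The match spans [0:8] → '<<92ln>>'.
Captured: group 1 = '92ln'.

'<<92ln>>'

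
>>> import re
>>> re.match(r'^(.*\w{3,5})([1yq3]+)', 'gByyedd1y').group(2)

The match spans [0:9] → 'gByyedd1y'.
Captured: group 1 = 'gByyedd1', group 2 = 'y'.

'y'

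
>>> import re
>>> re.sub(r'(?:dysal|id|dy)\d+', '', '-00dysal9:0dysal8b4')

Matches: at [3:9] → 'dysal9'; at [11:17] → 'dysal8'.
`sub` substitutes '' at each match site.

'-00:0b4'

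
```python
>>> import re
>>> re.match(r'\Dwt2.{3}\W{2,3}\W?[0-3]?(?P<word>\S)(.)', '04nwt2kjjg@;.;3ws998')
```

None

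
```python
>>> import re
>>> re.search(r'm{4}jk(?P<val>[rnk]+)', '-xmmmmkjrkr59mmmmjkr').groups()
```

This matches exactly 4 of a literal 'm', then the literal 'jk'; then one or more of one of [rnk] (captured as 'val').
`re.search` scans for the first position where the pattern succeeds.
The match spans [13:20] → 'mmmmjkr'.
Captured: group 1 = 'r'.

('r',)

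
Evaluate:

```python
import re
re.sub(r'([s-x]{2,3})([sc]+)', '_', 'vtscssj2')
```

This matches 2 to 3 of a character in [s-x] (captured); then one or more of one of [sc] (captured).
Matches: at [0:6] → 'vtscss'.
Every occurrence is swapped for '_'.

'_j2'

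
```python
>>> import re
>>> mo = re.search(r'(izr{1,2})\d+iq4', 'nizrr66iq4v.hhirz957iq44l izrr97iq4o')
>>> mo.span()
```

(1, 10)

This matches the literal 'iz', then 1 to 2 of a literal 'r' (captured); then one or more of a digit, then the literal 'iq4'.
The match spans [1:10] → 'izrr66iq4'.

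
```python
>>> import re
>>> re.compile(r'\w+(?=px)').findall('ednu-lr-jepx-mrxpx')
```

['je', 'mrx']

The `(?=…)`/`(?<=…)` assertion just peeks at neighbouring text; it doesn't advance the match position.
Matches: at [8:10] → 'je'; at [13:16] → 'mrx'.
`findall` yields the raw match text (2 of them) because the pattern has no groups.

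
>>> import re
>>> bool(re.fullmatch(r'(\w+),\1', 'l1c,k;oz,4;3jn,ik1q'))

A backreference is literal: `\1` must see the identical characters the first group matched.
`re.fullmatch` requires the pattern to consume the entire string.
Here there's no way to consume every character, so the call returns None, and `bool(None)` is False.

False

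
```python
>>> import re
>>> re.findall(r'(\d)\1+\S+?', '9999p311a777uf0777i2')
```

`\1` is not a pattern — it's the concrete string captured by group 1, re-applied verbatim.
Because there's exactly one group, `findall` drops the full match and keeps group 1 from each hit.

['9', '1', '7', '7']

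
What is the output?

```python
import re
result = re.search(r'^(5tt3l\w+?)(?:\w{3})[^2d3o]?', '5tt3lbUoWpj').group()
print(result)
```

The pattern matches anchored at the start of the string; then the literal '5t', then the literal 't3l', then one or more of a word character (lazy) (captured); then exactly 3 of a word character (non-capturing group); then optionally any character except [2d3o].
The `?` after the quantifier makes it lazy — it takes as little as possible before letting the rest of the pattern try.
`re.search` scans for the first position where the pattern succeeds.
The match spans [0:10] → '5tt3lbUoWp'.
Captured: group 1 = '5tt3lb'.

5tt3lbUoWp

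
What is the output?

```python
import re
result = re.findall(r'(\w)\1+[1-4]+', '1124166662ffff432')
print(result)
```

['1', '6', 'f']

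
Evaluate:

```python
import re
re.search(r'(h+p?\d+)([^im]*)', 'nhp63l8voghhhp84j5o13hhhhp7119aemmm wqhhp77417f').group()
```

'hp63l8voghhhp84j5o13hhhhp7119ae'

The pattern matches one or more of the literal 'h', then optionally a literal 'p', then one or more of a digit (captured); then zero or more of any character except [im] (captured).
`re.search` tries every starting position until one works.
The match spans [1:32] → 'hp63l8voghhhp84j5o13hhhhp7119ae'.
Captured: group 1 = 'hp63', group 2 = 'l8voghhhp84j5o13hhhhp7119ae'.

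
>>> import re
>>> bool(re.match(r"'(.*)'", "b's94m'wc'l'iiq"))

False

`re.match` only tries the pattern at the start of the string.
Here position 0 doesn't satisfy it, so the call returns None, and `bool(None)` is False.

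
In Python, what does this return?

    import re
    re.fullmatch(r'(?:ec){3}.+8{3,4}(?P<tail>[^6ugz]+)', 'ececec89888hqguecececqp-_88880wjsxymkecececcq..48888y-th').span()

(0, 56)

Pattern: the literal 'ec' repeated 3 times, then one or more of any character, then 3 to 4 of the literal '8'; then one or more of any character except [6ugz] (captured as 'tail').
`re.fullmatch` requires the pattern to consume the entire string.
The match spans [0:56] → 'ececec89888hqguecececqp-_88880wjsxymkecececcq..48888y-th'.
Captured: group 1 = 'y-th'.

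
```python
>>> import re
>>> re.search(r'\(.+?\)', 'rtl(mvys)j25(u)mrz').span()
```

(3, 9)

Because the quantifier is non-greedy, it stops expanding at the earliest point where the rest of the pattern can succeed.
The match spans [3:9] → '(mvys)'.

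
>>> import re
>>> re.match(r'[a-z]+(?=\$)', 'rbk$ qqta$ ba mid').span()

(0, 3)

Because the assertion is zero-width, the text it checks is not consumed and won't appear in the result.
`re.match` only tries the pattern at the start of the string.
The match spans [0:3] → 'rbk'.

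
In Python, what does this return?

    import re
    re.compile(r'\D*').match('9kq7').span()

The pattern matches zero or more of a non-digit.
With `match`, the pattern is implicitly anchored at the beginning.
The match spans [0:0] → ''.

(0, 0)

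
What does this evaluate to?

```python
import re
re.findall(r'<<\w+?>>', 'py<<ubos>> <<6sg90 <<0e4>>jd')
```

['<<ubos>>', '<<0e4>>']

Scanning left to right: at [2:10] → '<<ubos>>'; at [19:26] → '<<0e4>>'.
No capturing groups, so `findall` returns the 2 full match strings.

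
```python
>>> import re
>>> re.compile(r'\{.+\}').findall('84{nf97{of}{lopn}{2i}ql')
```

['{nf97{of}{lopn}{2i}']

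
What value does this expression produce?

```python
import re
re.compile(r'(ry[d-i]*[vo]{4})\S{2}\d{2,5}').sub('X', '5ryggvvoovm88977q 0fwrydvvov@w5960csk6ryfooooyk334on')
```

This matches the literal 'ry', then zero or more of a character in [d-i], then exactly 4 of one of [vo] (captured); then exactly 2 of a non-whitespace character, then 2 to 5 of a digit.
Matches: at [1:16] → 'ryggvvoovm88977'; at [21:34] → 'rydvvov@w5960'; at [38:50] → 'ryfooooyk334'.
`sub` substitutes 'X' at each match site.

'5Xq 0fwXcsk6Xon'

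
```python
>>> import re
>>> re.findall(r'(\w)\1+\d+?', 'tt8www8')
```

['t', 'w']

`\1` is not a pattern — it's the concrete string captured by group 1, re-applied verbatim.
One capturing group, so `findall` returns just the captured substring from each match — 2 in all.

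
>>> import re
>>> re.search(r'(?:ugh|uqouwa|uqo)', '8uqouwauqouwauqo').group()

Branches in `(...|...)` are attempted left-to-right; the first branch that allows the whole pattern to succeed is taken.
`search` walks the string left to right and returns the first match it finds.
The match spans [1:7] → 'uqouwa'.

'uqouwa'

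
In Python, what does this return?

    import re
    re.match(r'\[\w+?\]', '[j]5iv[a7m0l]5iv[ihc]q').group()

'[j]'

With `match`, the pattern is implicitly anchored at the beginning.
The match spans [0:3] → '[j]'.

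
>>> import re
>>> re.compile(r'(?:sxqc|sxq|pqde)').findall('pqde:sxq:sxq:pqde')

Scanning left to right: at [0:4] → 'pqde'; at [5:8] → 'sxq'; at [9:12] → 'sxq'; at [13:17] → 'pqde'.
`findall` yields the raw match text (4 of them) because the pattern has no groups.

['pqde', 'sxq', 'sxq', 'pqde']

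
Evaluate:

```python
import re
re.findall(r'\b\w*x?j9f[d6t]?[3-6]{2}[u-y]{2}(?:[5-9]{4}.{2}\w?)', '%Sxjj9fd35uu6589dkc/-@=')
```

['Sxjj9fd35uu6589dkc']

Pattern: a word boundary (`\b`, zero-width); then zero or more of a word character, then optionally the literal 'x', then the literal 'j9f'; then optionally one of [d6t], then exactly 2 of a character in [3-6], then exactly 2 of a character in [u-y]; then exactly 4 of a character in [5-9], then exactly 2 of any character, then optionally a word character (non-capturing group).
Since nothing is captured, `findall` lists the 1 matched substring directly.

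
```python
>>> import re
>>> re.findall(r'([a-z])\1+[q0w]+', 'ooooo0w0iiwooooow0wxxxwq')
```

The backreference `\1` re-matches whatever the first group consumed, character for character.
`findall` collects group 1 from each match (4 total).

['o', 'i', 'o', 'x']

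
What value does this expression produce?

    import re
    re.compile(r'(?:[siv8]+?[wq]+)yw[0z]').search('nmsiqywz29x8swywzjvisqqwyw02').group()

'siqywz'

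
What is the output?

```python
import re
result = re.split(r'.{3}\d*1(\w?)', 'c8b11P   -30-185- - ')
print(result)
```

['', 'P', '   -', '8', '5- - ']

Pattern: exactly 3 of any character, then zero or more of a digit; then a literal '1'; then optionally a word character (captured).
Matches to split on: at [0:6] → 'c8b11P'; at [10:15] → '30-18'.
The group in the pattern means `split` returns the separators' captures alongside the pieces.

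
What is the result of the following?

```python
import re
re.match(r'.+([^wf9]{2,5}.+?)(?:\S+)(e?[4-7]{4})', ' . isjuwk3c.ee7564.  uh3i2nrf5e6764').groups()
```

The pattern matches one or more of any character; then 2 to 5 of any character except [wf9], then one or more of any character (lazy) (captured); then one or more of a non-whitespace character (non-capturing group); then optionally the literal 'e', then exactly 4 of a character in [4-7] (captured).
A non-greedy quantifier consumes as few characters as it can — just enough that the remainder of the pattern still matches from where it stops; whatever follows it matches normally.
`match` is anchored at position 0; if the pattern doesn't fit there, it returns None.
The match spans [0:35] → ' . isjuwk3c.ee7564.  uh3i2nrf5e6764'.
Captured: group 1 = 'nrf', group 2 = '6764'.

('nrf', '6764')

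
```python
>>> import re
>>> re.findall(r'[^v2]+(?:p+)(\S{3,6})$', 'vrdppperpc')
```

['erpc']

This matches one or more of any character except [v2]; then one or more of a literal 'p' (non-capturing group); then 3 to 6 of a non-whitespace character (captured); then anchored at the end.
Walking the string: at [1:10] match 'rdppperpc', group 1 = 'erpc'.
One capturing group, so `findall` returns just the captured substring from the one match — 1 in all.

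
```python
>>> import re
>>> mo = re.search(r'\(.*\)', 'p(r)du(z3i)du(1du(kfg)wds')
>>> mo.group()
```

'(r)du(z3i)du(1du(kfg)'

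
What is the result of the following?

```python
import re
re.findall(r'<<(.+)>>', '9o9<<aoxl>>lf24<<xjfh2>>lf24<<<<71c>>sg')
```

Matches: at [3:37] match '<<aoxl>>lf24<<xjfh2>>lf24<<<<71c>>', group 1 = 'aoxl>>lf24<<xjfh2>>lf24<<<<71c'.
Because there's exactly one group, `findall` drops the full match and keeps group 1 from the one hit.

['aoxl>>lf24<<xjfh2>>lf24<<<<71c']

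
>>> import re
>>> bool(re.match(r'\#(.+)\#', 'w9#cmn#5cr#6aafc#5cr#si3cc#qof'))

False

`match` is anchored at position 0; if the pattern doesn't fit there, it returns None.
Here position 0 doesn't satisfy it, so the call returns None, and `bool(None)` is False.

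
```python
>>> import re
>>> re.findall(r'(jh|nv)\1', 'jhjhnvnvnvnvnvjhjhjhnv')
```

A backreference is literal: `\1` must see the identical characters the first group matched.
With a single group, `findall` returns only what that group captured — 4 items.

['jh', 'nv', 'nv', 'jh']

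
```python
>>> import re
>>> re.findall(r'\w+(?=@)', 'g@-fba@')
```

Lookahead/lookbehind check context without consuming it, so the matched span excludes the asserted characters.
Matches: at [0:1] → 'g'; at [3:6] → 'fba'.
`findall` yields the raw match text (2 of them) because the pattern has no groups.

['g', 'fba']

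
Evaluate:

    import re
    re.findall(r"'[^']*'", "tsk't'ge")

["'t'"]

Since nothing is captured, `findall` lists the 1 matched substring directly.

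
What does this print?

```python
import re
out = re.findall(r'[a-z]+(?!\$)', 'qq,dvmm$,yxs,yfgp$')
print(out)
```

The negative lookahead/lookbehind blocks any match where the forbidden context is present.
Matches: at [0:2] → 'qq'; at [3:6] → 'dvm'; at [9:12] → 'yxs'; at [13:16] → 'yfg'.
With no groups in the pattern, `findall` gives back each whole match — 4 here.

['qq', 'dvm', 'yxs', 'yfg']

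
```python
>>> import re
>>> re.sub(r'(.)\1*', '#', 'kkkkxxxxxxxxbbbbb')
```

'###'

`\1` is not a pattern — it's the concrete string captured by group 1, re-applied verbatim.
`sub` substitutes '#' at each match site.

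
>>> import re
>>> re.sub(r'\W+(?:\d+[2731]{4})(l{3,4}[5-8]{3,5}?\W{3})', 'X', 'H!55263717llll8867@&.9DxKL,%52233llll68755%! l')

Every occurrence is swapped for 'X'.

'HX9DxKLXl'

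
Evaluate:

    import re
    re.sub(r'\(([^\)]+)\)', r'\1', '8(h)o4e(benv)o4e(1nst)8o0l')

'8ho4ebenvo4e1nst8o0l'

The replacement refers to a captured group, so each match is rewritten using its own captured text.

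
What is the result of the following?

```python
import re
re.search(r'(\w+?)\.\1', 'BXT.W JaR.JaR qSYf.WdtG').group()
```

`\1` has to match the exact text group 1 already captured.
`re.search` scans for the first position where the pattern succeeds.
The match spans [6:13] → 'JaR.JaR'.
Captured: group 1 = 'JaR'.

'JaR.JaR'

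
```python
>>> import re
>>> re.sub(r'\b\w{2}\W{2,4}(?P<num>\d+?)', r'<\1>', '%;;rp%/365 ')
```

Pattern: a word boundary (`\b`, zero-width); then exactly 2 of a word character, then 2 to 4 of a non-word character; then one or more of a digit (lazy) (captured as 'num').
`\1` in the replacement pulls in group 1's text for each match.

'%;;<3>65 '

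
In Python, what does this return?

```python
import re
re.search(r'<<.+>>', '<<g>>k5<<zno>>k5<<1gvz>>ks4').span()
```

(0, 24)

`re.search` scans for the first position where the pattern succeeds.
The match spans [0:24] → '<<g>>k5<<zno>>k5<<1gvz>>'.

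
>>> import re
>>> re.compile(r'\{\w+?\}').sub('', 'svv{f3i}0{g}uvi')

'svv0uvi'

Matches: at [3:8] → '{f3i}'; at [9:12] → '{g}'.
`sub` substitutes '' at each match site.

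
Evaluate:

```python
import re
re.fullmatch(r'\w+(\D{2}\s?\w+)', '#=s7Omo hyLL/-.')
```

None

Pattern: one or more of a word character; then exactly 2 of a non-digit, then optionally whitespace, then one or more of a word character (captured).
`re.fullmatch` is like wrapping the pattern in `^…$` (in single-line mode).
Here the pattern can't cover the whole string, so the call returns None.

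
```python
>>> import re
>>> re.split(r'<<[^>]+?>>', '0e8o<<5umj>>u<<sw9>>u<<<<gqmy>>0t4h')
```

Matches to split on: at [4:12] → '<<5umj>>'; at [13:20] → '<<sw9>>'; at [21:31] → '<<<<gqmy>>'.
Each match becomes a cut point; 4 segments remain.

['0e8o', 'u', 'u', '0t4h']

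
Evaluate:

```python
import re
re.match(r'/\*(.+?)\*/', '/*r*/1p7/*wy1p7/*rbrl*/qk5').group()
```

'/*r*/'

Because the quantifier is non-greedy, it stops expanding at the earliest point where the rest of the pattern can succeed.
`re.match` won't scan ahead — the pattern has to work from the very first character.
The match spans [0:5] → '/*r*/'.
Captured: group 1 = 'r'.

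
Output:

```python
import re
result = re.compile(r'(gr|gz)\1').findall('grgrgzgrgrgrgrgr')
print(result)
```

['gr', 'gr', 'gr']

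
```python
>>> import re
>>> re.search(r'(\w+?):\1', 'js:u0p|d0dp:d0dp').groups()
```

('d0dp',)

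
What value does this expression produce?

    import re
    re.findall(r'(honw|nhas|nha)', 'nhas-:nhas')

['nhas', 'nhas']

`|` is ordered: at each position the engine commits to the first alternative that works.
Matches: at [0:4] match 'nhas', group 1 = 'nhas'; at [6:10] match 'nhas', group 1 = 'nhas'.
`findall` collects group 1 from each match (2 total).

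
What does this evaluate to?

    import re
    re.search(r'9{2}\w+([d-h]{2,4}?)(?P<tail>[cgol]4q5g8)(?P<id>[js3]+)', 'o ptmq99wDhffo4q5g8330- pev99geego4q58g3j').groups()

The match spans [6:21] → '99wDhffo4q5g833'.
Captured: group 1 = 'ff', group 2 = 'o4q5g8', group 3 = '33'.

('ff', 'o4q5g8', '33')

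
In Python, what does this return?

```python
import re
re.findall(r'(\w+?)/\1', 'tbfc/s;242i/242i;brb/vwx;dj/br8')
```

['242i']

A backreference is literal: `\1` must see the identical characters the first group matched.
Scanning left to right: at [7:16] match '242i/242i', group 1 = '242i'.
`findall` collects group 1 from the one match (1 total).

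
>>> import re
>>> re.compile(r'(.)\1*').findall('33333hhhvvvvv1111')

['3', 'h', 'v', '1']

`\1` is not a pattern — it's the concrete string captured by group 1, re-applied verbatim.
Because there's exactly one group, `findall` drops the full match and keeps group 1 from each hit.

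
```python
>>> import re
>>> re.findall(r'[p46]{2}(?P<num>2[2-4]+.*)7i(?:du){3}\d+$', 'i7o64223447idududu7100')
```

['22344']

The pattern matches exactly 2 of one of [p46]; then the literal '2', then one or more of a character in [2-4], then zero or more of any character (captured as 'num'); then the literal '7i', then the literal 'du' repeated 3 times, then one or more of a digit; then anchored at the end.
Matches: at [3:22] match '64223447idududu7100', group 1 = '22344'.
With a single group, `findall` returns only what that group captured — 1 item.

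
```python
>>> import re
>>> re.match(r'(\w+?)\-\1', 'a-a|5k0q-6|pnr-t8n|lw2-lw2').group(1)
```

The match spans [0:3] → 'a-a'.
Captured: group 1 = 'a'.

'a'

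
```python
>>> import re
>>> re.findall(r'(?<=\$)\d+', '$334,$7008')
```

['334', '7008']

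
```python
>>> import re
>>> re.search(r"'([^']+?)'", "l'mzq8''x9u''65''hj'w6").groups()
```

The match spans [1:7] → "'mzq8'".
Captured: group 1 = 'mzq8'.

('mzq8',)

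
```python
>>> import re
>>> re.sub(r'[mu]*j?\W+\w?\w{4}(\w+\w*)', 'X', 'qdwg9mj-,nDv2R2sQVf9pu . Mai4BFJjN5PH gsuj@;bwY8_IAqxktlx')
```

`sub` substitutes 'X' at each match site.

'qdwg9XX gsX'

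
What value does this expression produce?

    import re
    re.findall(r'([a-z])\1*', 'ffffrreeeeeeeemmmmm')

['f', 'r', 'e', 'm']

`\1` has to match the exact text group 1 already captured.
Matches: at [0:4] match 'ffff', group 1 = 'f'; at [4:6] match 'rr', group 1 = 'r'; at [6:14] match 'eeeeeeee', group 1 = 'e'; at [14:19] match 'mmmmm', group 1 = 'm'.
`findall` collects group 1 from each match (4 total).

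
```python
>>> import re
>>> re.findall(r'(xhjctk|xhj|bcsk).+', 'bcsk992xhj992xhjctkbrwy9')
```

Scanning left to right: at [0:24] match 'bcsk992xhj992xhjctkbrwy9', group 1 = 'bcsk'.
With a single group, `findall` returns only what that group captured — 1 item.

['bcsk']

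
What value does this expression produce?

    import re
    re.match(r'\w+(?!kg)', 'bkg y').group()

Because the assertion is negative and zero-width, positions next to the forbidden text are skipped.
`re.match` won't scan ahead — the pattern has to work from the very first character.
The match spans [0:3] → 'bkg'.

'bkg'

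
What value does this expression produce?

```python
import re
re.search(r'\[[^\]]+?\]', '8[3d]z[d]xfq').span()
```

(1, 5)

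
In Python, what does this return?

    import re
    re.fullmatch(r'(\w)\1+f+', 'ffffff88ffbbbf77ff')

None

`re.fullmatch` requires the pattern to consume the entire string.
Here the string isn't matched end-to-end, so the call returns None.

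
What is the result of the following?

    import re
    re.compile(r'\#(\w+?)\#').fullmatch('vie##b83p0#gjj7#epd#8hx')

None

`fullmatch` succeeds only if the pattern covers the string from start to end.
Here there's no way to consume every character, so the call returns None.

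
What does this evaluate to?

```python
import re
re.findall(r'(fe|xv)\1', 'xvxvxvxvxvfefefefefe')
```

['xv', 'xv', 'fe', 'fe']

The backreference `\1` re-matches whatever the first group consumed, character for character.
Walking the string: at [0:4] match 'xvxv', group 1 = 'xv'; at [4:8] match 'xvxv', group 1 = 'xv'; at [10:14] match 'fefe', group 1 = 'fe'; at [14:18] match 'fefe', group 1 = 'fe'.
With a single group, `findall` returns only what that group captured — 4 items.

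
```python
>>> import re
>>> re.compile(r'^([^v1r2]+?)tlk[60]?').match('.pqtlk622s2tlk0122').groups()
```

('.pq',)

The pattern matches anchored at the start of the string; then one or more of any character except [v1r2] (lazy) (captured); then the literal 'tlk', then optionally one of [60].
`re.match` won't scan ahead — the pattern has to work from the very first character.
The match spans [0:7] → '.pqtlk6'.
Captured: group 1 = '.pq'.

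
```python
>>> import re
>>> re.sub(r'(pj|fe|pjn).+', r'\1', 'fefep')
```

'fe'

Matches: at [0:5] → 'fefep'.
The replacement refers to a captured group, so each match is rewritten using its own captured text.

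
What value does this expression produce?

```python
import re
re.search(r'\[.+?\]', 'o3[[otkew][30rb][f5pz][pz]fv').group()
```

'[[otkew]'

Lazy quantifiers expand one character at a time until the remainder of the pattern can match.
The match spans [2:10] → '[[otkew]'.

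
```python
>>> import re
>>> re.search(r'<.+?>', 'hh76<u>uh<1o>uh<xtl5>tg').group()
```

'<u>'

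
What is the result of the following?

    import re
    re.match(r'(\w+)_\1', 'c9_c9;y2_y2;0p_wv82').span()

(0, 5)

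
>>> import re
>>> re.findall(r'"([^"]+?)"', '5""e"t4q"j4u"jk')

Matches: at [2:5] match '"e"', group 1 = 'e'; at [8:13] match '"j4u"', group 1 = 'j4u'.
`findall` collects group 1 from each match (2 total).

['e', 'j4u']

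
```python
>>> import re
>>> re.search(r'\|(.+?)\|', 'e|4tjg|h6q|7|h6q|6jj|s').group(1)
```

'4tjg'

The match spans [1:7] → '|4tjg|'.
Captured: group 1 = '4tjg'.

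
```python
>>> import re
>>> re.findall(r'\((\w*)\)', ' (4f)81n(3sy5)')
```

['4f', '3sy5']

With a single group, `findall` returns only what that group captured — 2 items.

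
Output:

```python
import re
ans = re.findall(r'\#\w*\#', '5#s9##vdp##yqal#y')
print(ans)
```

`findall` yields the raw match text (3 of them) because the pattern has no groups.

['#s9#', '#vdp#', '#yqal#']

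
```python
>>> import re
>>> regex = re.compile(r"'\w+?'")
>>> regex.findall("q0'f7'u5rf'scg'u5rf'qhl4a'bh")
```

Since nothing is captured, `findall` lists the 3 matched substrings directly.

["'f7'", "'scg'", "'qhl4a'"]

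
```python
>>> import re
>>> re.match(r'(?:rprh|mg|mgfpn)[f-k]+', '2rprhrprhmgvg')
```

None

`match` is anchored at position 0; if the pattern doesn't fit there, it returns None.
Here the string doesn't start with a match, so the call returns None.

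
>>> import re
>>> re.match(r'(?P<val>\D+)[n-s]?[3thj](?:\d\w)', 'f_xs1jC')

`re.match` won't scan ahead — the pattern has to work from the very first character.
Here the string doesn't start with a match, so the call returns None.

None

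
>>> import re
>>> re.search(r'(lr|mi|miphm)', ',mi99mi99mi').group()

'mi'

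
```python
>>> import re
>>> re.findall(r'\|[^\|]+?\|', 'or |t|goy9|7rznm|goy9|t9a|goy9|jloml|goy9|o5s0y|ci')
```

Matches: at [3:6] → '|t|'; at [10:17] → '|7rznm|'; at [21:26] → '|t9a|'; at [30:37] → '|jloml|'; at [41:48] → '|o5s0y|'.
With no groups in the pattern, `findall` gives back each whole match — 5 here.

['|t|', '|7rznm|', '|t9a|', '|jloml|', '|o5s0y|']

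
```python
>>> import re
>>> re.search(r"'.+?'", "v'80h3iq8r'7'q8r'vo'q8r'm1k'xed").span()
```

(1, 11)

Because the quantifier is non-greedy, it stops expanding at the earliest point where the rest of the pattern can succeed.
`re.search` scans for the first position where the pattern succeeds.
The match spans [1:11] → "'80h3iq8r'".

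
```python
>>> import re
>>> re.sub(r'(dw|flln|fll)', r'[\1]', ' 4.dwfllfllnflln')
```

The regex engine tests alternatives in the order written; an earlier branch that matches wins even if a later one would match more.
Matches: at [3:5] → 'dw'; at [5:8] → 'fll'; at [8:12] → 'flln'; at [12:16] → 'flln'.
`\1` in the replacement pulls in group 1's text for each match.

' 4.[dw][fll][flln][flln]'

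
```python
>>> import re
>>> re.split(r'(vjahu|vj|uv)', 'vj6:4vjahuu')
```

['', 'vj', '6:4', 'vjahu', 'u']

Alternation isn't longest-match — the leftmost alternative that fits at this position is chosen.
Matches to split on: at [0:2] → 'vj'; at [5:10] → 'vjahu'.
`re.split` interleaves the captured-group text with the surrounding fragments.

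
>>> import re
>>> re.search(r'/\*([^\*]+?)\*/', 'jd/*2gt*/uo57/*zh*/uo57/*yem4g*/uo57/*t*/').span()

(2, 9)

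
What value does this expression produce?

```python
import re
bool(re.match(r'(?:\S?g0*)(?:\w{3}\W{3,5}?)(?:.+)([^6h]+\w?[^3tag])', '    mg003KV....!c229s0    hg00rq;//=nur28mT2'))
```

False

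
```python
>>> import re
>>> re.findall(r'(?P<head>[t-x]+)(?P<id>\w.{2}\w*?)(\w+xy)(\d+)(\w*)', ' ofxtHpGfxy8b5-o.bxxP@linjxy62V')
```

A non-greedy quantifier consumes as few characters as it can — just enough that the remainder of the pattern still matches from where it stops; whatever follows it matches normally.
`findall` packs the 5 group values into a tuple for every match.

[('xt', 'HpG', 'fxy', '8', 'b5'), ('xx', 'P@l', 'injxy', '62', 'V')]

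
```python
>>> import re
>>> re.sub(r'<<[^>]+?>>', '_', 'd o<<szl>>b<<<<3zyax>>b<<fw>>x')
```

'd o_b_b_x'

Matches: at [3:10] → '<<szl>>'; at [11:22] → '<<<<3zyax>>'; at [23:29] → '<<fw>>'.
Each match is replaced by '_'.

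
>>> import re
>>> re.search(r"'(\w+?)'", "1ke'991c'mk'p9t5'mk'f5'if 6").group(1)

Unlike `match`, `search` isn't anchored — it looks for the pattern anywhere in the string.
The match spans [3:9] → "'991c'".
Captured: group 1 = '991c'.

'991c'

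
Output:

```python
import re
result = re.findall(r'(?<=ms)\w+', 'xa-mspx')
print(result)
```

The lookaround is zero-width — it requires the adjacent text to match without consuming it, so the asserted text isn't part of the match.
Scanning left to right: at [5:7] → 'px'.
Since nothing is captured, `findall` lists the 1 matched substring directly.

['px']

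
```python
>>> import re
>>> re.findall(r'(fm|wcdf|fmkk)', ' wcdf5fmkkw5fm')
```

['wcdf', 'fm', 'fm']

Alternation tries branches left to right and keeps the first one that lets the overall match succeed at that position.
Scanning left to right: at [1:5] match 'wcdf', group 1 = 'wcdf'; at [6:8] match 'fm', group 1 = 'fm'; at [12:14] match 'fm', group 1 = 'fm'.
With a single group, `findall` returns only what that group captured — 3 items.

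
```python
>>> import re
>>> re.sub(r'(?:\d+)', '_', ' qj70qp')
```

This matches one or more of a digit (non-capturing group).
Matches: at [3:5] → '70'.
Every occurrence is swapped for '_'.

' qj_qp'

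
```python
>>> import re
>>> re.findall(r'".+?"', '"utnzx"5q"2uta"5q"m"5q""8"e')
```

['"utnzx"', '"2uta"', '"m"', '""8"']

Because the quantifier is non-greedy, it stops expanding at the earliest point where the rest of the pattern can succeed.
Matches: at [0:7] → '"utnzx"'; at [9:15] → '"2uta"'; at [17:20] → '"m"'; at [22:26] → '""8"'.
Since nothing is captured, `findall` lists the 4 matched substrings directly.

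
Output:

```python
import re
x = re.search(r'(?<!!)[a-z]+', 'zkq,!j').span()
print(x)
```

(0, 3)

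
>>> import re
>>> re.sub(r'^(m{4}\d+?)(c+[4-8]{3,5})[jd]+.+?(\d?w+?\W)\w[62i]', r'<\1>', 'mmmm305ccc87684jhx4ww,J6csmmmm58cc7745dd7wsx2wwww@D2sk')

'<mmmm305>csmmmm58cc7745dd7wsx2wwww@D2sk'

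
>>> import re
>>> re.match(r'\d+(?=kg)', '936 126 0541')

Because the assertion is zero-width, the text it checks is not consumed and won't appear in the result.
With `match`, the pattern is implicitly anchored at the beginning.
Here position 0 doesn't satisfy it, so the call returns None.

None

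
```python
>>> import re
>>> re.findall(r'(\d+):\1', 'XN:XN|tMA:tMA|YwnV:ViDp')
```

[]

`\1` is not a pattern — it's the concrete string captured by group 1, re-applied verbatim.
Because there's exactly one group, `findall` drops the full match and keeps group 1 from each hit.
Nothing in the string satisfies the pattern, so the list is empty.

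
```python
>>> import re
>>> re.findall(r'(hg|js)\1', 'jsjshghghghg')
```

['js', 'hg', 'hg']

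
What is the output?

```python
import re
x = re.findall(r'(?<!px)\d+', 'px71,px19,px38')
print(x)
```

['1', '9', '8']

The negative lookaround is zero-width — it rules out positions where the adjacent text would match, without consuming anything.
Matches: at [3:4] → '1'; at [8:9] → '9'; at [13:14] → '8'.
No capturing groups, so `findall` returns the 3 full match strings.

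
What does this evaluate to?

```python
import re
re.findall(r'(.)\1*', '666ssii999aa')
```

`\1` has to match the exact text group 1 already captured.
Matches: at [0:3] match '666', group 1 = '6'; at [3:5] match 'ss', group 1 = 's'; at [5:7] match 'ii', group 1 = 'i'; at [7:10] match '999', group 1 = '9'; at [10:12] match 'aa', group 1 = 'a'.
`findall` collects group 1 from each match (5 total).

['6', 's', 'i', '9', 'a']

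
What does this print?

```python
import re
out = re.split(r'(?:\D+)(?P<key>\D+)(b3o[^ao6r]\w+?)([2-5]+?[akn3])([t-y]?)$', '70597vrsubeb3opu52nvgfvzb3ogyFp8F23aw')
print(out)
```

['70597', 'e', 'b3opu52nvgfvzb3ogyFp8F', '23a', 'w', '']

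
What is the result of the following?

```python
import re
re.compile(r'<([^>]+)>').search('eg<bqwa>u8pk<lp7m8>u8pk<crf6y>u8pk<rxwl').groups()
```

('bqwa',)

The match spans [2:8] → '<bqwa>'.
Captured: group 1 = 'bqwa'.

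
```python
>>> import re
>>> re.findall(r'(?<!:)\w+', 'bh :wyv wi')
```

Because the assertion is negative and zero-width, positions next to the forbidden text are skipped.
Matches: at [0:2] → 'bh'; at [5:7] → 'yv'; at [8:10] → 'wi'.
`findall` yields the raw match text (3 of them) because the pattern has no groups.

['bh', 'yv', 'wi']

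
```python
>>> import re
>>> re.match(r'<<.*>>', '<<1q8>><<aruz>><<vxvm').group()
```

`re.match` only tries the pattern at the start of the string.
The match spans [0:15] → '<<1q8>><<aruz>>'.

'<<1q8>><<aruz>>'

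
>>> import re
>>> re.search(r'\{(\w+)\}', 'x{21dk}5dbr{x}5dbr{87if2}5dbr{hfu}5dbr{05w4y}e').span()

(1, 7)

`re.search` tries every starting position until one works.
The match spans [1:7] → '{21dk}'.
Captured: group 1 = '21dk'.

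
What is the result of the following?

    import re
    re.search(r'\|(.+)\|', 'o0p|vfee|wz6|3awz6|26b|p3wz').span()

(3, 23)

`re.search` tries every starting position until one works.
The match spans [3:23] → '|vfee|wz6|3awz6|26b|'.
Captured: group 1 = 'vfee|wz6|3awz6|26b'.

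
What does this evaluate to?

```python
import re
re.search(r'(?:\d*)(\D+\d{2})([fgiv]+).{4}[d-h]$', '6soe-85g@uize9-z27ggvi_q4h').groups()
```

This matches zero or more of a digit (non-capturing group); then one or more of a non-digit, then exactly 2 of a digit (captured); then one or more of one of [fgiv] (captured); then exactly 4 of any character, then a character in [d-h]; then anchored at the end.
`search` walks the string left to right and returns the first match it finds.
The match spans [13:26] → '9-z27ggvi_q4h'.
Captured: group 1 = '-z27', group 2 = 'ggv'.

('-z27', 'ggv')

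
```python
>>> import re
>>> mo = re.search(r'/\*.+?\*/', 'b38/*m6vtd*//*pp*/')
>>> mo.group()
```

'/*m6vtd*/'

Lazy quantifiers expand one character at a time until the remainder of the pattern can match.
The match spans [3:12] → '/*m6vtd*/'.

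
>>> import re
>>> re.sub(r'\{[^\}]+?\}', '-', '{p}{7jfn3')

Matches: at [0:3] → '{p}'.
Every occurrence is swapped for '-'.

'-{7jfn3'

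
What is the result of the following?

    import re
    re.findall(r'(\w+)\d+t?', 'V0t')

This matches one or more of a word character (captured); then one or more of a digit, then optionally a literal 't'.
Walking the string: at [0:3] match 'V0t', group 1 = 'V'.
Because there's exactly one group, `findall` drops the full match and keeps group 1 from the one hit.

['V']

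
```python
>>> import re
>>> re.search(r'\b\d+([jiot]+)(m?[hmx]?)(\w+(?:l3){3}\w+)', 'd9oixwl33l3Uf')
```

None

This matches a word boundary (`\b`, zero-width); then one or more of a digit; then one or more of one of [jiot] (captured); then optionally the literal 'm', then optionally one of [hmx] (captured); then one or more of a word character, then the literal 'l3' repeated 3 times, then one or more of a word character (captured).
`re.search` scans for the first position where the pattern succeeds.
Here the pattern never matches, so the call returns None.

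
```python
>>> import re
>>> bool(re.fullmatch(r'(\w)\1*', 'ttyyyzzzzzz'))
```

False

`fullmatch` succeeds only if the pattern covers the string from start to end.
Here the pattern can't cover the whole string, so the call returns None, and `bool(None)` is False.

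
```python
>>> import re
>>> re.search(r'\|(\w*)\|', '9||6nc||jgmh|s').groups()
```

('',)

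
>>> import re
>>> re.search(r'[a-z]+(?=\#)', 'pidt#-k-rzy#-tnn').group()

'pidt'

The `(?=…)`/`(?<=…)` assertion just peeks at neighbouring text; it doesn't advance the match position.
Unlike `match`, `search` isn't anchored — it looks for the pattern anywhere in the string.
The match spans [0:4] → 'pidt'.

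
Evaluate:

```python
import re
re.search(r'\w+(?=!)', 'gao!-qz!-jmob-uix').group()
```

'gao'

The lookaround is zero-width — it requires the adjacent text to match without consuming it, so the asserted text isn't part of the match.
`search` walks the string left to right and returns the first match it finds.
The match spans [0:3] → 'gao'.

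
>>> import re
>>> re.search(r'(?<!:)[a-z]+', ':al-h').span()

(2, 3)

The negative lookaround is zero-width — it rules out positions where the adjacent text would match, without consuming anything.
The match spans [2:3] → 'l'.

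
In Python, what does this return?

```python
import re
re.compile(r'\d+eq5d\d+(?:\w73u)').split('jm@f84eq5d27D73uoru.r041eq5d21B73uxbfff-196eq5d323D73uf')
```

['jm@f', 'oru.r', 'xbfff-', 'f']

The pattern matches one or more of a digit; then the literal 'eq', then the literal '5d'; then one or more of a digit; then a word character, then the literal '73u' (non-capturing group).
Splitting on the pattern gives 4 pieces.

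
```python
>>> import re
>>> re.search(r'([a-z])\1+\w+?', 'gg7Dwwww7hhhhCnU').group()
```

'gg7'

`\1` has to match the exact text group 1 already captured.
`re.search` scans for the first position where the pattern succeeds.
The match spans [0:3] → 'gg7'.
Captured: group 1 = 'g'.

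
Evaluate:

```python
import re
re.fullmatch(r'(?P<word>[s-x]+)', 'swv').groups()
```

('swv',)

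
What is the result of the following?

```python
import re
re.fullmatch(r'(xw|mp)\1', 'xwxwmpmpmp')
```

None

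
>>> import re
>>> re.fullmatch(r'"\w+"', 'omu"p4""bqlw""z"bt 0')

`fullmatch` succeeds only if the pattern covers the string from start to end.
Here the string isn't matched end-to-end, so the call returns None.

None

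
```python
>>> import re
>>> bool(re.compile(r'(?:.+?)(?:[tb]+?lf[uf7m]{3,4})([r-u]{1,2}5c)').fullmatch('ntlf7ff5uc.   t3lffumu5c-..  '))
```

`re.fullmatch` is like wrapping the pattern in `^…$` (in single-line mode).
Here the string isn't matched end-to-end, so the call returns None, and `bool(None)` is False.

False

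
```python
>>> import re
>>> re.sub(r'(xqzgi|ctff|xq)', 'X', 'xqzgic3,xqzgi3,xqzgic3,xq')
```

Branches in `(...|...)` are attempted left-to-right; the first branch that allows the whole pattern to succeed is taken.
Matches: at [0:5] → 'xqzgi'; at [8:13] → 'xqzgi'; at [15:20] → 'xqzgi'; at [23:25] → 'xq'.
`sub` substitutes 'X' at each match site.

'Xc3,X3,Xc3,X'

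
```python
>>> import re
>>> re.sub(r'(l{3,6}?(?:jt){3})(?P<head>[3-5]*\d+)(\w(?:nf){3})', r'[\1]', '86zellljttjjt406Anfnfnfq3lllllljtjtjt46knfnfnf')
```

'86zellljttjjt406Anfnfnfq3[lllllljtjtjt]'

The replacement refers to a captured group, so each match is rewritten using its own captured text.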